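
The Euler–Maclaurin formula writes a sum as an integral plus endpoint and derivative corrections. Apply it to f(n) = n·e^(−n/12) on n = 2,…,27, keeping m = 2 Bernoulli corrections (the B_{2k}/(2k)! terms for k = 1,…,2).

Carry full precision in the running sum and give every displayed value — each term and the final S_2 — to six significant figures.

The integral term ∫_2^27 x·e^(−x/12) dx = 92.8821.
½[f(2) + f(27)] = ½[1.69296 + 2.84578] = 2.26937.
Running total after boundary: 95.1515.
k=1: B_{2}/(2)! × [f^{(1)}(27) − f^{(1)}(2)] = 1/12 × (-0.131749 − 0.705401) = -0.0697625.
After k=1: 95.0817.
k=2: B_{4}/(4)! × [f^{(3)}(27) − f^{(3)}(2)] = −1/720 × (0.000548954 − 0.0166553) = 2.23699e-05.

S_2 ≈ 95.0817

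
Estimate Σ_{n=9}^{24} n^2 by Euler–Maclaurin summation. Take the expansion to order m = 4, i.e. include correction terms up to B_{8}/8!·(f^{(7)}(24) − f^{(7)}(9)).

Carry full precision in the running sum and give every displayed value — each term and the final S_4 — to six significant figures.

Integral: ∫_9^24 x^2 dx = 4365.00.
Boundary: ½(f(9) + f(24)) = ½(81.0000 + 576.000) = 328.500.
Integral + boundary = 4693.50.
Correction k=1: B_{2}/2! · (f^{(1)}(24) − f^{(1)}(9)) = 1/12 · (48.0000 − 18.0000) = 2.50000.
After k=1: 4696.00.
Correction k=2: B_{4}/4! · (f^{(3)}(24) − f^{(3)}(9)) = −1/720 · (0.00000 − 0.00000) = 0.00000.
After k=2: 4696.00.
Correction k=3: B_{6}/6! · (f^{(5)}(24) − f^{(5)}(9)) = 1/30240 · (0.00000 − 0.00000) = 0.00000.
After k=3: 4696.00.
Correction k=4: B_{8}/8! · (f^{(7)}(24) − f^{(7)}(9)) = −1/1209600 · (0.00000 − 0.00000) = 0.00000.

S_4 ≈ 4696.00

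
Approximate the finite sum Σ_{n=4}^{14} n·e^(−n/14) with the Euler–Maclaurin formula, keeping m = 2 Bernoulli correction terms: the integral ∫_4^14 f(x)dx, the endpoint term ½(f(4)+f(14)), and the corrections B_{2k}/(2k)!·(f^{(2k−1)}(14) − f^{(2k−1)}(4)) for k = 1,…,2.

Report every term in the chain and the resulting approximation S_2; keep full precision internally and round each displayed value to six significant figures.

S_2 ≈ 49.1969

∫_4^14 x·e^(−x/14) dx evaluates to 45.1635.
½[f(4) + f(14)] = ½[3.00591 + 5.15031] = 4.07811.
Integral + boundary = 49.2416.
Order-1 term: 1/12 · (0.00000 − 0.536769) = -0.0447308.
Running total after k=1: 49.1969.
Order-2 term: −1/720 · (0.00375387 − 0.0104068) = 9.24012e-06.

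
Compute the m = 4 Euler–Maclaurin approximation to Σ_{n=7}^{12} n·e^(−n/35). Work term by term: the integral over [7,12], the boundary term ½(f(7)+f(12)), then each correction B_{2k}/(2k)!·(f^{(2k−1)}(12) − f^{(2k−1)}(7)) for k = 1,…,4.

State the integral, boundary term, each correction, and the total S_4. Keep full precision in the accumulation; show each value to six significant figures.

The integral term ∫_7^12 x·e^(−x/35) dx = 36.0126.
Boundary: ½(f(7) + f(12)) = ½(5.73112 + 8.51688) = 7.12400.
So far: 43.1366.
Correction k=1: B_{2}/2! · (f^{(1)}(12) − f^{(1)}(7)) = 1/12 · (0.466400 − 0.654985) = -0.0157154.
After k=1: 43.1209.
Correction k=2: B_{4}/4! · (f^{(3)}(12) − f^{(3)}(7)) = −1/720 · (0.00153949 − 0.00187138) = 4.60960e-07.
After k=2: 43.1209.
Correction k=3: B_{6}/6! · (f^{(5)}(12) − f^{(5)}(7)) = 1/30240 · (2.20265e-06 − 2.61885e-06) = -1.37630e-11.
After k=3: 43.1209.
Correction k=4: B_{8}/8! · (f^{(7)}(12) − f^{(7)}(7)) = −1/1209600 · (2.57027e-09 − 3.02860e-09) = 3.78910e-16.

S_4 ≈ 43.1209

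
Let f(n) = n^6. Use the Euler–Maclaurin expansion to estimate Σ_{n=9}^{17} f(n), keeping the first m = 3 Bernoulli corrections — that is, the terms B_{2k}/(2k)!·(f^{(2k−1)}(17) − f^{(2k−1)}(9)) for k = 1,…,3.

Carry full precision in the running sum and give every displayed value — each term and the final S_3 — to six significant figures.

The integral term ∫_9^17 x^6 dx = 5.79365e+07.
Endpoint term: (f(9) + f(17))/2 = (531441 + 2.41376e+07)/2 = 1.23345e+07.
So far: 7.02710e+07.
Correction k=1: B_{2}/2! · (f^{(1)}(17) − f^{(1)}(9)) = 1/12 · (8.51914e+06 − 354294) = 680404.
Partial sum through k=1: 7.09514e+07.
Correction k=2: B_{4}/4! · (f^{(3)}(17) − f^{(3)}(9)) = −1/720 · (589560 − 87480.0) = -697.333.
Partial sum through k=2: 7.09507e+07.
Correction k=3: B_{6}/6! · (f^{(5)}(17) − f^{(5)}(9)) = 1/30240 · (12240.0 − 6480.00) = 0.190476.

S_3 ≈ 7.09507e+07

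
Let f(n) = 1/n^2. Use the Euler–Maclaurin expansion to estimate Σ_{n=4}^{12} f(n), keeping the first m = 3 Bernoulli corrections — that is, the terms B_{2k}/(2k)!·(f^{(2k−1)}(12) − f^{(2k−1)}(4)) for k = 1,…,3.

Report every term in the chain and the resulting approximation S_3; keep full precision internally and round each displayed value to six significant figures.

S_3 ≈ 0.203866

The integral term ∫_4^12 1/x^2 dx = 0.166667.
½[f(4) + f(12)] = ½[0.0625000 + 0.00694444] = 0.0347222.
So far: 0.201389.
k=1: B_{2}/(2)! × [f^{(1)}(12) − f^{(1)}(4)] = 1/12 × (-0.00115741 − (-0.0312500)) = 0.00250772.
Partial sum through k=1: 0.203897.
k=2: B_{4}/(4)! × [f^{(3)}(12) − f^{(3)}(4)] = −1/720 × (-9.64506e-05 − (-0.0234375)) = -3.24181e-05.
Partial sum through k=2: 0.203864.
k=3: B_{6}/(6)! × [f^{(5)}(12) − f^{(5)}(4)] = 1/30240 × (-2.00939e-05 − (-0.0439453)) = 1.45255e-06.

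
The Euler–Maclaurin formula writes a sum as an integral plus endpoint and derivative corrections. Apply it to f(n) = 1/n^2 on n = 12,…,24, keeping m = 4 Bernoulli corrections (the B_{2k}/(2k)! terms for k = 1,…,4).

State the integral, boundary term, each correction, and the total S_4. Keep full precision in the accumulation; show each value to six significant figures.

Integral: ∫_12^24 1/x^2 dx = 0.0416667.
Endpoint term: (f(12) + f(24))/2 = (0.00694444 + 0.00173611)/2 = 0.00434028.
So far: 0.0460069.
k=1: B_{2}/(2)! × [f^{(1)}(24) − f^{(1)}(12)] = 1/12 × (-0.000144676 − (-0.00115741)) = 8.43943e-05.
Partial sum through k=1: 0.0460913.
k=2: B_{4}/(4)! × [f^{(3)}(24) − f^{(3)}(12)] = −1/720 × (-3.01408e-06 − (-9.64506e-05)) = -1.29773e-07.
Partial sum through k=2: 0.0460912.
k=3: B_{6}/(6)! × [f^{(5)}(24) − f^{(5)}(12)] = 1/30240 × (-1.56983e-07 − (-2.00939e-05)) = 6.59289e-10.
Partial sum through k=3: 0.0460912.
k=4: B_{8}/(8)! × [f^{(7)}(24) − f^{(7)}(12)] = −1/1209600 × (-1.52623e-08 − (-7.81429e-06)) = -6.44761e-12.

S_4 ≈ 0.0460912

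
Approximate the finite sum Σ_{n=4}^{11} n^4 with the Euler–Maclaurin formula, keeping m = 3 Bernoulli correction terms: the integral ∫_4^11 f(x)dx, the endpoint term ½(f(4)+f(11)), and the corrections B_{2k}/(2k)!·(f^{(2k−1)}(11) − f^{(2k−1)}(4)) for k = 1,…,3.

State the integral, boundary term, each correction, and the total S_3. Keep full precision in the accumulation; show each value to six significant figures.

S_3 ≈ 39876.0

Integral: ∫_4^11 x^4 dx = 32005.4.
Endpoint term: (f(4) + f(11))/2 = (256.000 + 14641.0)/2 = 7448.50.
Running total after boundary: 39453.9.
Order-1 term: 1/12 · (5324.00 − 256.000) = 422.333.
After k=1: 39876.2.
Order-2 term: −1/720 · (264.000 − 96.0000) = -0.233333.
After k=2: 39876.0.
Order-3 term: 1/30240 · (0.00000 − 0.00000) = 0.00000.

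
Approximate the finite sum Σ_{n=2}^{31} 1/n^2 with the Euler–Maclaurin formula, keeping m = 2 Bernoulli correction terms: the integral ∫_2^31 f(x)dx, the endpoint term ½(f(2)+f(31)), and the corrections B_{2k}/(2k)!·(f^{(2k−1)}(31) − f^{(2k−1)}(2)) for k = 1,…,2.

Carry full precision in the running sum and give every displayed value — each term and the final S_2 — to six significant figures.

∫_2^31 1/x^2 dx evaluates to 0.467742.
Boundary: ½(f(2) + f(31)) = ½(0.250000 + 0.00104058) = 0.125520.
Running total after boundary: 0.593262.
Order-1 term: 1/12 · (-6.71344e-05 − (-0.250000)) = 0.0208277.
Running total after k=1: 0.614090.
Order-2 term: −1/720 · (-8.38306e-07 − (-0.750000)) = -0.00104167.

S_2 ≈ 0.613048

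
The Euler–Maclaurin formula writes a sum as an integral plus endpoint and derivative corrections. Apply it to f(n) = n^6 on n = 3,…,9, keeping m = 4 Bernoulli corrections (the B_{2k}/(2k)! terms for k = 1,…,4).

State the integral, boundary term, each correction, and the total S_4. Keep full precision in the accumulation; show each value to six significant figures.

Integral: ∫_3^9 x^6 dx = 682969.
Endpoint term: (f(3) + f(9))/2 = (729.000 + 531441)/2 = 266085.
Integral + boundary = 949054.
Correction k=1: B_{2}/2! · (f^{(1)}(9) − f^{(1)}(3)) = 1/12 · (354294 − 1458.00) = 29403.0.
Partial sum through k=1: 978457.
Correction k=2: B_{4}/4! · (f^{(3)}(9) − f^{(3)}(3)) = −1/720 · (87480.0 − 3240.00) = -117.000.
Partial sum through k=2: 978340.
Correction k=3: B_{6}/6! · (f^{(5)}(9) − f^{(5)}(3)) = 1/30240 · (6480.00 − 2160.00) = 0.142857.
Partial sum through k=3: 978340.
Correction k=4: B_{8}/8! · (f^{(7)}(9) − f^{(7)}(3)) = −1/1209600 · (0.00000 − 0.00000) = 0.00000.

S_4 ≈ 978340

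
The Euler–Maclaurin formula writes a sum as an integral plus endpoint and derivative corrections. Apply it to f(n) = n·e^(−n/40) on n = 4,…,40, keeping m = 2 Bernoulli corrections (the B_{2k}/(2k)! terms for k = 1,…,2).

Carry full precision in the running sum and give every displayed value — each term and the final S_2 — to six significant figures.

∫_4^40 x·e^(−x/40) dx evaluates to 415.300.
Boundary: ½(f(4) + f(40)) = ½(3.61935 + 14.7152) = 9.16726.
Running total after boundary: 424.467.
Order-1 term: 1/12 · (0.00000 − 0.814354) = -0.0678628.
After k=1: 424.399.
Order-2 term: −1/720 · (0.000459849 − 0.00164002) = 1.63912e-06.

S_2 ≈ 424.399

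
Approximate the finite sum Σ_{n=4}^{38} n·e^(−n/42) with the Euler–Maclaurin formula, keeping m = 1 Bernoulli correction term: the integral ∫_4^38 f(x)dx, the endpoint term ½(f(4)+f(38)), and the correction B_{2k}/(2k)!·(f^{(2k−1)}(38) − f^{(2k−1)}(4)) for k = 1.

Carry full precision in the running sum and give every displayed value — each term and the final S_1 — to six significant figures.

The integral term ∫_4^38 x·e^(−x/42) dx = 396.906.
Boundary: ½(f(4) + f(38)) = ½(3.63663 + 15.3763) = 9.50644.
Running total after boundary: 406.412.
Correction k=1: B_{2}/2! · (f^{(1)}(38) − f^{(1)}(4)) = 1/12 · (0.0385370 − 0.822570) = -0.0653361.

S_1 ≈ 406.347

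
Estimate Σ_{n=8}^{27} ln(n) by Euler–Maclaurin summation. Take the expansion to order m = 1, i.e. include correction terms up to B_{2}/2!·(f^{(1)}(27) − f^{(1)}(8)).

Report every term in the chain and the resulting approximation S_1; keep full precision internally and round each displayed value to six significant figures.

S_1 ≈ 56.0324

Integral: ∫_8^27 ln(x) dx = 53.3521.
Boundary: ½(f(8) + f(27)) = ½(2.07944 + 3.29584) = 2.68764.
So far: 56.0397.
k=1: B_{2}/(2)! × [f^{(1)}(27) − f^{(1)}(8)] = 1/12 × (0.0370370 − 0.125000) = -0.00733025.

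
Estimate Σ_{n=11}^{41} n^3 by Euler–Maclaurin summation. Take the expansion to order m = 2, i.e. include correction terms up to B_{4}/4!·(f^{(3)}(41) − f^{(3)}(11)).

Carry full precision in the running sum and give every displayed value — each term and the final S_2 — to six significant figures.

S_2 ≈ 738296

Integral: ∫_11^41 x^3 dx = 702780.
Boundary: ½(f(11) + f(41)) = ½(1331.00 + 68921.0) = 35126.0.
Integral + boundary = 737906.
Order-1 term: 1/12 · (5043.00 − 363.000) = 390.000.
Partial sum through k=1: 738296.
Order-2 term: −1/720 · (6.00000 − 6.00000) = 0.00000.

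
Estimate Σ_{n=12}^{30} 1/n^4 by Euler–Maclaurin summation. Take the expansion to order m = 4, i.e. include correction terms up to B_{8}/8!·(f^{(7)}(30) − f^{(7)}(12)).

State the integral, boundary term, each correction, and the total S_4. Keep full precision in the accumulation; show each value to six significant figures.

The integral term ∫_12^30 1/x^4 dx = 0.000180556.
½[f(12) + f(30)] = ½[4.82253e-05 + 1.23457e-06] = 2.47299e-05.
Integral + boundary = 0.000205285.
Correction k=1: B_{2}/2! · (f^{(1)}(30) − f^{(1)}(12)) = 1/12 · (-1.64609e-07 − (-1.60751e-05)) = 1.32587e-06.
Running total after k=1: 0.000206611.
Correction k=2: B_{4}/4! · (f^{(3)}(30) − f^{(3)}(12)) = −1/720 · (-5.48697e-09 − (-3.34898e-06)) = -4.64374e-09.
Running total after k=2: 0.000206607.
Correction k=3: B_{6}/6! · (f^{(5)}(30) − f^{(5)}(12)) = 1/30240 · (-3.41411e-10 − (-1.30238e-06)) = 4.30569e-11.
Running total after k=3: 0.000206607.
Correction k=4: B_{8}/8! · (f^{(7)}(30) − f^{(7)}(12)) = −1/1209600 · (-3.41411e-11 − (-8.13988e-07)) = -6.72912e-13.

S_4 ≈ 0.000206607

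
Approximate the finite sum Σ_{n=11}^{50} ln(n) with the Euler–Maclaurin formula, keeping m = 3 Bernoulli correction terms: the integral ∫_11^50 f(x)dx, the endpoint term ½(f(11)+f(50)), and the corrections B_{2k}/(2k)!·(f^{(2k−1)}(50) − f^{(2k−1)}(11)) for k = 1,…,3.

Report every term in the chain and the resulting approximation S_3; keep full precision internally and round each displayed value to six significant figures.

Integral: ∫_11^50 ln(x) dx = 130.224.
Boundary: ½(f(11) + f(50)) = ½(2.39790 + 3.91202) = 3.15496.
So far: 133.379.
k=1: B_{2}/(2)! × [f^{(1)}(50) − f^{(1)}(11)] = 1/12 × (0.0200000 − 0.0909091) = -0.00590909.
Partial sum through k=1: 133.373.
k=2: B_{4}/(4)! × [f^{(3)}(50) − f^{(3)}(11)] = −1/720 × (1.60000e-05 − 0.00150263) = 2.06476e-06.
Partial sum through k=2: 133.373.
k=3: B_{6}/(6)! × [f^{(5)}(50) − f^{(5)}(11)] = 1/30240 × (7.68000e-08 − 0.000149021) = -4.92541e-09.

S_3 ≈ 133.373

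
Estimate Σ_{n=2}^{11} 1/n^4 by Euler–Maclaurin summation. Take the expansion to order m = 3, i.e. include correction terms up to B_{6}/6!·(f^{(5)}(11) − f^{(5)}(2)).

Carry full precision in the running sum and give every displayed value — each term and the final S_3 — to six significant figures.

S_3 ≈ 0.0822469

Integral: ∫_2^11 1/x^4 dx = 0.0414162.
Endpoint term: (f(2) + f(11))/2 = (0.0625000 + 6.83013e-05)/2 = 0.0312842.
So far: 0.0727004.
Correction k=1: B_{2}/2! · (f^{(1)}(11) − f^{(1)}(2)) = 1/12 · (-2.48369e-05 − (-0.125000)) = 0.0104146.
Running total after k=1: 0.0831150.
Correction k=2: B_{4}/4! · (f^{(3)}(11) − f^{(3)}(2)) = −1/720 · (-6.15790e-06 − (-0.937500)) = -0.00130207.
Running total after k=2: 0.0818129.
Correction k=3: B_{6}/6! · (f^{(5)}(11) − f^{(5)}(2)) = 1/30240 · (-2.84994e-06 − (-13.1250)) = 0.000434028.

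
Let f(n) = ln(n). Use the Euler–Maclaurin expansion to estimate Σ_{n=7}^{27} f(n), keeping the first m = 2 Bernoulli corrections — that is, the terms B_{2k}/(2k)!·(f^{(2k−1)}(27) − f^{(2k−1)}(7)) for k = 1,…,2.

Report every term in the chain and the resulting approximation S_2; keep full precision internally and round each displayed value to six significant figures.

S_2 ≈ 57.9783

Integral: ∫_7^27 ln(x) dx = 55.3662.
½[f(7) + f(27)] = ½[1.94591 + 3.29584] = 2.62087.
Integral + boundary = 57.9871.
Correction k=1: B_{2}/2! · (f^{(1)}(27) − f^{(1)}(7)) = 1/12 · (0.0370370 − 0.142857) = -0.00881834.
Partial sum through k=1: 57.9783.
Correction k=2: B_{4}/4! · (f^{(3)}(27) − f^{(3)}(7)) = −1/720 · (0.000101611 − 0.00583090) = 7.95735e-06.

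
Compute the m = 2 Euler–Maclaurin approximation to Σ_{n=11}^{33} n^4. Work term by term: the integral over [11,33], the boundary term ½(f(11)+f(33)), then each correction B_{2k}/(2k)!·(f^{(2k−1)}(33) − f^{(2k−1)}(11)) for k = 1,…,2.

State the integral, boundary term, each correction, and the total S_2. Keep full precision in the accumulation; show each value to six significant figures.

The integral term ∫_11^33 x^4 dx = 7.79487e+06.
½[f(11) + f(33)] = ½[14641.0 + 1.18592e+06] = 600281.
So far: 8.39515e+06.
k=1: B_{2}/(2)! × [f^{(1)}(33) − f^{(1)}(11)] = 1/12 × (143748 − 5324.00) = 11535.3.
Partial sum through k=1: 8.40668e+06.
k=2: B_{4}/(4)! × [f^{(3)}(33) − f^{(3)}(11)] = −1/720 × (792.000 − 264.000) = -0.733333.

S_2 ≈ 8.40668e+06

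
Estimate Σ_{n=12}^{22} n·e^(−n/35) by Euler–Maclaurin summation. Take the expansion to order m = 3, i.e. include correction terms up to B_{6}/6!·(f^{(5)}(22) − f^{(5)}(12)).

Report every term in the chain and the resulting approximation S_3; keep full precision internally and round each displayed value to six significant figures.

The integral term ∫_12^22 x·e^(−x/35) dx = 103.482.
Boundary: ½(f(12) + f(22)) = ½(8.51688 + 11.7338) = 10.1253.
So far: 113.607.
Correction k=1: B_{2}/2! · (f^{(1)}(22) − f^{(1)}(12)) = 1/12 · (0.198103 − 0.466400) = -0.0223581.
Partial sum through k=1: 113.585.
Correction k=2: B_{4}/4! · (f^{(3)}(22) − f^{(3)}(12)) = −1/720 · (0.00103250 − 0.00153949) = 7.04162e-07.
Partial sum through k=2: 113.585.
Correction k=3: B_{6}/6! · (f^{(5)}(22) − f^{(5)}(12)) = 1/30240 · (1.55370e-06 − 2.20265e-06) = -2.14603e-11.

S_3 ≈ 113.585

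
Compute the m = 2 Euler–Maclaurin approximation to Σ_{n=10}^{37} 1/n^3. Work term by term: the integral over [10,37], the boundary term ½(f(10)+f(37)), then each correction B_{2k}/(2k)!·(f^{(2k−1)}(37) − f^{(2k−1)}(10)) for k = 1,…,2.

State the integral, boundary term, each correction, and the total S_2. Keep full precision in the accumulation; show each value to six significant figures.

The integral term ∫_10^37 1/x^3 dx = 0.00463477.
½[f(10) + f(37)] = ½[0.00100000 + 1.97422e-05] = 0.000509871.
Integral + boundary = 0.00514464.
Order-1 term: 1/12 · (-1.60072e-06 − (-0.000300000)) = 2.48666e-05.
Running total after k=1: 0.00516951.
Order-2 term: −1/720 · (-2.33852e-08 − (-6.00000e-05)) = -8.33009e-08.

S_2 ≈ 0.00516942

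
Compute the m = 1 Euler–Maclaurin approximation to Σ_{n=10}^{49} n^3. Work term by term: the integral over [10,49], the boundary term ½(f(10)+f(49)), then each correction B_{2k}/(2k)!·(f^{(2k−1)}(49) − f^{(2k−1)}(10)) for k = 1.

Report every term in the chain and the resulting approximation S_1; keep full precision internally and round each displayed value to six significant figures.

S_1 ≈ 1.49860e+06

The integral term ∫_10^49 x^3 dx = 1.43870e+06.
½[f(10) + f(49)] = ½[1000.00 + 117649] = 59324.5.
Running total after boundary: 1.49802e+06.
k=1: B_{2}/(2)! × [f^{(1)}(49) − f^{(1)}(10)] = 1/12 × (7203.00 − 300.000) = 575.250.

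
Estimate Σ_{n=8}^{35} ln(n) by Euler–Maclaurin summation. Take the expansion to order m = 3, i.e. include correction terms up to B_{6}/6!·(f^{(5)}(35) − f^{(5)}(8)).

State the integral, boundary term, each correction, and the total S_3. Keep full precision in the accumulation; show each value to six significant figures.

∫_8^35 ln(x) dx evaluates to 80.8016.
Boundary: ½(f(8) + f(35)) = ½(2.07944 + 3.55535) = 2.81739.
Running total after boundary: 83.6190.
Order-1 term: 1/12 · (0.0285714 − 0.125000) = -0.00803571.
Partial sum through k=1: 83.6110.
Order-2 term: −1/720 · (4.66472e-05 − 0.00390625) = 5.36056e-06.
Partial sum through k=2: 83.6110.
Order-3 term: 1/30240 · (4.56952e-07 − 0.000732422) = -2.42052e-08.

S_3 ≈ 83.6110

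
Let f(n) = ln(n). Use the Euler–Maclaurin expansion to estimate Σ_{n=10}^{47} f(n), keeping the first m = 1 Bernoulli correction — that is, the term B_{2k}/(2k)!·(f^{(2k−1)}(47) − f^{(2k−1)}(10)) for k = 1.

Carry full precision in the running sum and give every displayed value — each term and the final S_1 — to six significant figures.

The integral term ∫_10^47 ln(x) dx = 120.931.
Boundary: ½(f(10) + f(47)) = ½(2.30259 + 3.85015) = 3.07637.
So far: 124.007.
k=1: B_{2}/(2)! × [f^{(1)}(47) − f^{(1)}(10)] = 1/12 × (0.0212766 − 0.100000) = -0.00656028.

S_1 ≈ 124.001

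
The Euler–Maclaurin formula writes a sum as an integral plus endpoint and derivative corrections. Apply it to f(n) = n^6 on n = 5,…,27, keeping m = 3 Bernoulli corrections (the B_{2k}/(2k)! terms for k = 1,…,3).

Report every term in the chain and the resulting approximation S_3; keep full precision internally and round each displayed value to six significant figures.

S_3 ≈ 1.69521e+09

Integral: ∫_5^27 x^6 dx = 1.49433e+09.
Boundary: ½(f(5) + f(27)) = ½(15625.0 + 3.87420e+08) = 1.93718e+08.
So far: 1.68804e+09.
k=1: B_{2}/(2)! × [f^{(1)}(27) − f^{(1)}(5)] = 1/12 × (8.60934e+07 − 18750.0) = 7.17289e+06.
Partial sum through k=1: 1.69522e+09.
k=2: B_{4}/(4)! × [f^{(3)}(27) − f^{(3)}(5)] = −1/720 × (2.36196e+06 − 15000.0) = -3259.67.
Partial sum through k=2: 1.69521e+09.
k=3: B_{6}/(6)! × [f^{(5)}(27) − f^{(5)}(5)] = 1/30240 × (19440.0 − 3600.00) = 0.523810.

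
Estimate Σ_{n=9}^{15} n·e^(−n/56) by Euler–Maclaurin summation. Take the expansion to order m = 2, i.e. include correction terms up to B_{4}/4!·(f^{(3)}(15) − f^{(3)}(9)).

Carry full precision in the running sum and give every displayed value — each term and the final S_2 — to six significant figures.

∫_9^15 x·e^(−x/56) dx evaluates to 57.8808.
Endpoint term: (f(9) + f(15))/2 = (7.66382 + 11.4753)/2 = 9.56954.
Running total after boundary: 67.4503.
k=1: B_{2}/(2)! × [f^{(1)}(15) − f^{(1)}(9)] = 1/12 × (0.560102 − 0.714681) = -0.0128816.
Partial sum through k=1: 67.4374.
k=2: B_{4}/(4)! × [f^{(3)}(15) − f^{(3)}(9)] = −1/720 × (0.000666497 − 0.000770967) = 1.45096e-07.

S_2 ≈ 67.4374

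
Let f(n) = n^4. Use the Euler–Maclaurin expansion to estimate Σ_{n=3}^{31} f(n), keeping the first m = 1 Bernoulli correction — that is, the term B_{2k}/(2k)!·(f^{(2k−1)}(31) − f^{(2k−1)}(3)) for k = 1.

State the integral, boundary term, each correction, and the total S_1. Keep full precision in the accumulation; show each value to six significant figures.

S_1 ≈ 6.19750e+06

Integral: ∫_3^31 x^4 dx = 5.72578e+06.
Boundary: ½(f(3) + f(31)) = ½(81.0000 + 923521) = 461801.
So far: 6.18758e+06.
Correction k=1: B_{2}/2! · (f^{(1)}(31) − f^{(1)}(3)) = 1/12 · (119164 − 108.000) = 9921.33.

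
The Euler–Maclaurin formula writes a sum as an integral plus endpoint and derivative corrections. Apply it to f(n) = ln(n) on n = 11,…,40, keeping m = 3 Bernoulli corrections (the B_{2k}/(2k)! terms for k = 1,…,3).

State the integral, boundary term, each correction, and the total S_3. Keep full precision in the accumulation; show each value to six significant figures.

S_3 ≈ 95.2162

The integral term ∫_11^40 ln(x) dx = 92.1783.
Boundary: ½(f(11) + f(40)) = ½(2.39790 + 3.68888) = 3.04339.
Integral + boundary = 95.2217.
Order-1 term: 1/12 · (0.0250000 − 0.0909091) = -0.00549242.
Partial sum through k=1: 95.2162.
Order-2 term: −1/720 · (3.12500e-05 − 0.00150263) = 2.04358e-06.
Partial sum through k=2: 95.2162.
Order-3 term: 1/30240 · (2.34375e-07 − 0.000149021) = -4.92020e-09.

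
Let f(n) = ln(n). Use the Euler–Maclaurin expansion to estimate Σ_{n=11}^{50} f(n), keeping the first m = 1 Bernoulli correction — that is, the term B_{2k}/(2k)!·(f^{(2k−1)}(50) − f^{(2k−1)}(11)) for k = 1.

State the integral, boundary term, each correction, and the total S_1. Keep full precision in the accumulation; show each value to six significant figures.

Integral: ∫_11^50 ln(x) dx = 130.224.
½[f(11) + f(50)] = ½[2.39790 + 3.91202] = 3.15496.
Integral + boundary = 133.379.
k=1: B_{2}/(2)! × [f^{(1)}(50) − f^{(1)}(11)] = 1/12 × (0.0200000 − 0.0909091) = -0.00590909.

S_1 ≈ 133.373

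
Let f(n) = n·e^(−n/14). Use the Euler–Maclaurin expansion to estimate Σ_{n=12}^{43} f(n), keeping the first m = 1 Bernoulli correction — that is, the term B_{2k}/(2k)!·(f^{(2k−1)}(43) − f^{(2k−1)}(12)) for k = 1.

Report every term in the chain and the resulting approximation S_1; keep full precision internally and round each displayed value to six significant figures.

∫_12^43 x·e^(−x/14) dx evaluates to 117.481.
Boundary: ½(f(12) + f(43)) = ½(5.09247 + 1.99326) = 3.54287.
So far: 121.023.
Order-1 term: 1/12 · (-0.0960208 − 0.0606247) = -0.0130538.

S_1 ≈ 121.010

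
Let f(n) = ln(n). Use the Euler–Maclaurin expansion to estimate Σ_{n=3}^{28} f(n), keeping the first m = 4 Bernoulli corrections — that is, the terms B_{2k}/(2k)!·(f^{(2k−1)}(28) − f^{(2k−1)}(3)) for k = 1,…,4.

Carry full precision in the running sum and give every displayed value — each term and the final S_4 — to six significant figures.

S_4 ≈ 67.1966

∫_3^28 ln(x) dx evaluates to 65.0059.
Endpoint term: (f(3) + f(28))/2 = (1.09861 + 3.33220)/2 = 2.21541.
Integral + boundary = 67.2213.
Correction k=1: B_{2}/2! · (f^{(1)}(28) − f^{(1)}(3)) = 1/12 · (0.0357143 − 0.333333) = -0.0248016.
Partial sum through k=1: 67.1965.
Correction k=2: B_{4}/4! · (f^{(3)}(28) − f^{(3)}(3)) = −1/720 · (9.11079e-05 − 0.0740741) = 0.000102754.
Partial sum through k=2: 67.1966.
Correction k=3: B_{6}/6! · (f^{(5)}(28) − f^{(5)}(3)) = 1/30240 · (1.39451e-06 − 0.0987654) = -3.26601e-06.
Partial sum through k=3: 67.1966.
Correction k=4: B_{8}/8! · (f^{(7)}(28) − f^{(7)}(3)) = −1/1209600 · (5.33613e-08 − 0.329218) = 2.72171e-07.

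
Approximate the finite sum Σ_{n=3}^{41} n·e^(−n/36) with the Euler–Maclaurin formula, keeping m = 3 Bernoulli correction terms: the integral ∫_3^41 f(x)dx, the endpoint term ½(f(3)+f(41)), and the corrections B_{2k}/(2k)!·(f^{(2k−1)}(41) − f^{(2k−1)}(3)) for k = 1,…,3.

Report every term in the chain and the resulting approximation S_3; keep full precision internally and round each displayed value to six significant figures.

S_3 ≈ 412.088

∫_3^41 x·e^(−x/36) dx evaluates to 404.218.
Endpoint term: (f(3) + f(41))/2 = (2.76013 + 13.1272)/2 = 7.94365.
So far: 412.162.
Order-1 term: 1/12 · (-0.0444687 − 0.843374) = -0.0739869.
Running total after k=1: 412.088.
Order-2 term: −1/720 · (0.000459784 − 0.00207057) = 2.23721e-06.
Running total after k=2: 412.088.
Order-3 term: 1/30240 · (7.36019e-07 − 2.69321e-06) = -6.47218e-11.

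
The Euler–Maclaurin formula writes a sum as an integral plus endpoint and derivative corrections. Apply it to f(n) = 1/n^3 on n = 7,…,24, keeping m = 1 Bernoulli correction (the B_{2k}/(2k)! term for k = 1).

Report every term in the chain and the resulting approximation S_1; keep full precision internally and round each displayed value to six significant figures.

The integral term ∫_7^24 1/x^3 dx = 0.00933603.
Endpoint term: (f(7) + f(24))/2 = (0.00291545 + 7.23380e-05)/2 = 0.00149389.
Integral + boundary = 0.0108299.
k=1: B_{2}/(2)! × [f^{(1)}(24) − f^{(1)}(7)] = 1/12 × (-9.04225e-06 − (-0.00124948)) = 0.000103370.

S_1 ≈ 0.0109333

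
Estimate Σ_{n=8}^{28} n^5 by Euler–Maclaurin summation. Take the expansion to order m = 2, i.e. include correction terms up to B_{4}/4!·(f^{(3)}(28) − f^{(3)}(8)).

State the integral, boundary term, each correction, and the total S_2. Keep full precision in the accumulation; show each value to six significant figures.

Integral: ∫_8^28 x^5 dx = 8.02714e+07.
½[f(8) + f(28)] = ½[32768.0 + 1.72104e+07] = 8.62157e+06.
Running total after boundary: 8.88929e+07.
Correction k=1: B_{2}/2! · (f^{(1)}(28) − f^{(1)}(8)) = 1/12 · (3.07328e+06 − 20480.0) = 254400.
Running total after k=1: 8.91473e+07.
Correction k=2: B_{4}/4! · (f^{(3)}(28) − f^{(3)}(8)) = −1/720 · (47040.0 − 3840.00) = -60.0000.

S_2 ≈ 8.91473e+07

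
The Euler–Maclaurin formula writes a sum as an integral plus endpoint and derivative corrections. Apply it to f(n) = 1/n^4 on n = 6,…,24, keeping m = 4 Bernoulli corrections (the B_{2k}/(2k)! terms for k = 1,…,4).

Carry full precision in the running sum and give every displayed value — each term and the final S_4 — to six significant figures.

Integral: ∫_6^24 1/x^4 dx = 0.00151910.
Boundary: ½(f(6) + f(24)) = ½(0.000771605 + 3.01408e-06) = 0.000387310.
So far: 0.00190641.
Order-1 term: 1/12 · (-5.02347e-07 − (-0.000514403)) = 4.28251e-05.
Partial sum through k=1: 0.00194923.
Order-2 term: −1/720 · (-2.61639e-08 − (-0.000428669)) = -5.95338e-07.
Partial sum through k=2: 0.00194864.
Order-3 term: 1/30240 · (-2.54371e-09 − (-0.000666819)) = 2.20508e-08.
Partial sum through k=3: 0.00194866.
Order-4 term: −1/1209600 · (-3.97455e-10 − (-0.00166705)) = -1.37818e-09.

S_4 ≈ 0.00194866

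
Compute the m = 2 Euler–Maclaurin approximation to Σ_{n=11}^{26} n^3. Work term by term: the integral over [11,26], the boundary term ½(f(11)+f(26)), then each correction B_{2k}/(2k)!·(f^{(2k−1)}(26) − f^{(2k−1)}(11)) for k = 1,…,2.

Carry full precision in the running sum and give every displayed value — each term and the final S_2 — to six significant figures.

S_2 ≈ 120176

Integral: ∫_11^26 x^3 dx = 110584.
Endpoint term: (f(11) + f(26))/2 = (1331.00 + 17576.0)/2 = 9453.50.
Running total after boundary: 120037.
Correction k=1: B_{2}/2! · (f^{(1)}(26) − f^{(1)}(11)) = 1/12 · (2028.00 − 363.000) = 138.750.
After k=1: 120176.
Correction k=2: B_{4}/4! · (f^{(3)}(26) − f^{(3)}(11)) = −1/720 · (6.00000 − 6.00000) = 0.00000.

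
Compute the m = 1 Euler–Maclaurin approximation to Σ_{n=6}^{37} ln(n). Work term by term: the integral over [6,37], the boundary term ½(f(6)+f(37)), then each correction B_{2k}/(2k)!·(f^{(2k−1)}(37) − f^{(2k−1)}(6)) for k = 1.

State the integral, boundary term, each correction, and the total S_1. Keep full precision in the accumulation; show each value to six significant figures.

∫_6^37 ln(x) dx evaluates to 91.8534.
Boundary: ½(f(6) + f(37)) = ½(1.79176 + 3.61092) = 2.70134.
Integral + boundary = 94.5547.
k=1: B_{2}/(2)! × [f^{(1)}(37) − f^{(1)}(6)] = 1/12 × (0.0270270 − 0.166667) = -0.0116366.

S_1 ≈ 94.5431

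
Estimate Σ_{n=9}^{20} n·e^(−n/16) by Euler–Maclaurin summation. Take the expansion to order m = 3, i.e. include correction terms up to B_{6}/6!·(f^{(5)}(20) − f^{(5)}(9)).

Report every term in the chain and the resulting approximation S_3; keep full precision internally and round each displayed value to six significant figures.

S_3 ≈ 68.2887

Integral: ∫_9^20 x·e^(−x/16) dx = 62.8864.
Boundary: ½(f(9) + f(20)) = ½(5.12805 + 5.73010) = 5.42907.
So far: 68.3154.
Correction k=1: B_{2}/2! · (f^{(1)}(20) − f^{(1)}(9)) = 1/12 · (-0.0716262 − 0.249280) = -0.0267422.
Partial sum through k=1: 68.2887.
Correction k=2: B_{4}/4! · (f^{(3)}(20) − f^{(3)}(9)) = −1/720 · (0.00195853 − 0.00542518) = 4.81479e-06.
Partial sum through k=2: 68.2887.
Correction k=3: B_{6}/6! · (f^{(5)}(20) − f^{(5)}(9)) = 1/30240 · (1.63939e-05 − 3.85805e-05) = -7.33682e-10.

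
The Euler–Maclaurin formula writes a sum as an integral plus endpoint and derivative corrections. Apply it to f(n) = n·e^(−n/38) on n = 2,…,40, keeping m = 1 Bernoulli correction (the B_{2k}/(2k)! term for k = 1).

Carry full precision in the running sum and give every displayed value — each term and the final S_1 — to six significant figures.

∫_2^40 x·e^(−x/38) dx evaluates to 407.579.
Boundary: ½(f(2) + f(40)) = ½(1.89746 + 13.9607) = 7.92909.
Running total after boundary: 415.508.
Correction k=1: B_{2}/2! · (f^{(1)}(40) − f^{(1)}(2)) = 1/12 · (-0.0183694 − 0.898796) = -0.0764305.

S_1 ≈ 415.432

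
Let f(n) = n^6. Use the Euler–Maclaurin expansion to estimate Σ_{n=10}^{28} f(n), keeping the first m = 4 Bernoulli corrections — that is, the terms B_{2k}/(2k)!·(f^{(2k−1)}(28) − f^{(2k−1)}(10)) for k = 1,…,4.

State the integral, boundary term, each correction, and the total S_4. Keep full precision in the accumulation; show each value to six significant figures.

S_4 ≈ 2.17613e+09

∫_10^28 x^6 dx evaluates to 1.92613e+09.
½[f(10) + f(28)] = ½[1.00000e+06 + 4.81890e+08] = 2.41445e+08.
Running total after boundary: 2.16758e+09.
Order-1 term: 1/12 · (1.03262e+08 − 600000) = 8.55518e+06.
Partial sum through k=1: 2.17613e+09.
Order-2 term: −1/720 · (2.63424e+06 − 120000) = -3492.00.
Partial sum through k=2: 2.17613e+09.
Order-3 term: 1/30240 · (20160.0 − 7200.00) = 0.428571.
Partial sum through k=3: 2.17613e+09.
Order-4 term: −1/1209600 · (0.00000 − 0.00000) = 0.00000.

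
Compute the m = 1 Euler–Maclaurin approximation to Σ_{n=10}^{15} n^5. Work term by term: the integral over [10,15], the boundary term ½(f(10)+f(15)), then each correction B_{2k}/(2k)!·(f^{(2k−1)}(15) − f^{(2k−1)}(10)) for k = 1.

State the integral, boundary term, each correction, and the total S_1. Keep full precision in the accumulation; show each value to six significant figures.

The integral term ∫_10^15 x^5 dx = 1.73177e+06.
½[f(10) + f(15)] = ½[100000 + 759375] = 429688.
Integral + boundary = 2.16146e+06.
k=1: B_{2}/(2)! × [f^{(1)}(15) − f^{(1)}(10)] = 1/12 × (253125 − 50000.0) = 16927.1.

S_1 ≈ 2.17839e+06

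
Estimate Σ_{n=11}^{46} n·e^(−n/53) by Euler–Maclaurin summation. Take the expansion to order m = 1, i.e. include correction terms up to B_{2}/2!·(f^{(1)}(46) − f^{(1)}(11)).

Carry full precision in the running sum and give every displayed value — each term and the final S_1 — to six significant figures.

∫_11^46 x·e^(−x/53) dx evaluates to 553.448.
½[f(11) + f(46)] = ½[8.93832 + 19.3118] = 14.1251.
Running total after boundary: 567.573.
Correction k=1: B_{2}/2! · (f^{(1)}(46) − f^{(1)}(11)) = 1/12 · (0.0554482 − 0.643927) = -0.0490399.

S_1 ≈ 567.524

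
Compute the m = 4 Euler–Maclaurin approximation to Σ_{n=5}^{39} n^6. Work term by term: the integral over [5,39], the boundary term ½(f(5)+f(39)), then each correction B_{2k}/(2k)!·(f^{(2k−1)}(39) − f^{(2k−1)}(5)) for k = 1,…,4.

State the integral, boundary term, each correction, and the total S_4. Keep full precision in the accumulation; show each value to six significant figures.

S_4 ≈ 2.14089e+10

∫_5^39 x^6 dx evaluates to 1.96044e+10.
Boundary: ½(f(5) + f(39)) = ½(15625.0 + 3.51874e+09) = 1.75938e+09.
Integral + boundary = 2.13638e+10.
Order-1 term: 1/12 · (5.41345e+08 − 18750.0) = 4.51105e+07.
Running total after k=1: 2.14089e+10.
Order-2 term: −1/720 · (7.11828e+06 − 15000.0) = -9865.67.
Running total after k=2: 2.14089e+10.
Order-3 term: 1/30240 · (28080.0 − 3600.00) = 0.809524.
Running total after k=3: 2.14089e+10.
Order-4 term: −1/1209600 · (0.00000 − 0.00000) = 0.00000.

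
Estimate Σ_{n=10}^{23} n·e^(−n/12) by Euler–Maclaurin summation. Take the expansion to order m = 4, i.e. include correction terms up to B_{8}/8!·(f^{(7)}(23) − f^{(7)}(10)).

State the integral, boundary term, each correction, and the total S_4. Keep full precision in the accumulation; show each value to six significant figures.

S_4 ≈ 56.8007

∫_10^23 x·e^(−x/12) dx evaluates to 52.9534.
Boundary: ½(f(10) + f(23)) = ½(4.34598 + 3.38322) = 3.86460.
So far: 56.8180.
k=1: B_{2}/(2)! × [f^{(1)}(23) − f^{(1)}(10)] = 1/12 × (-0.134838 − 0.0724330) = -0.0172726.
After k=1: 56.8007.
k=2: B_{4}/(4)! × [f^{(3)}(23) − f^{(3)}(10)] = −1/720 × (0.00110663 − 0.00653909) = 7.54509e-06.
After k=2: 56.8007.
k=3: B_{6}/(6)! × [f^{(5)}(23) − f^{(5)}(10)] = 1/30240 × (2.18725e-05 − 8.73276e-05) = -2.16452e-09.
After k=3: 56.8007.
k=4: B_{8}/(8)! × [f^{(7)}(23) − f^{(7)}(10)] = −1/1209600 × (2.50417e-07 − 8.97534e-07) = 5.34985e-13.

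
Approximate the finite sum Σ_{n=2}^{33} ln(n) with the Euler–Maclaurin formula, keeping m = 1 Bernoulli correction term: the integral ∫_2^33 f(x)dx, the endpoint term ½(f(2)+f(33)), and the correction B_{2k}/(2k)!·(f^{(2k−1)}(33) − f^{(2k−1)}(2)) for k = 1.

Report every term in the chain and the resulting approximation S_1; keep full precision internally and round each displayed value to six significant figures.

S_1 ≈ 85.0541

The integral term ∫_2^33 ln(x) dx = 82.9985.
½[f(2) + f(33)] = ½[0.693147 + 3.49651] = 2.09483.
Integral + boundary = 85.0933.
Correction k=1: B_{2}/2! · (f^{(1)}(33) − f^{(1)}(2)) = 1/12 · (0.0303030 − 0.500000) = -0.0391414.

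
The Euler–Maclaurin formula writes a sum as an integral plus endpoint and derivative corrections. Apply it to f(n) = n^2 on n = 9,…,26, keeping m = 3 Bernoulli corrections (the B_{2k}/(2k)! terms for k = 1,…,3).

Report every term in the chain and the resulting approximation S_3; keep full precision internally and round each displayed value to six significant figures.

S_3 ≈ 5997.00

The integral term ∫_9^26 x^2 dx = 5615.67.
½[f(9) + f(26)] = ½[81.0000 + 676.000] = 378.500.
So far: 5994.17.
k=1: B_{2}/(2)! × [f^{(1)}(26) − f^{(1)}(9)] = 1/12 × (52.0000 − 18.0000) = 2.83333.
Running total after k=1: 5997.00.
k=2: B_{4}/(4)! × [f^{(3)}(26) − f^{(3)}(9)] = −1/720 × (0.00000 − 0.00000) = 0.00000.
Running total after k=2: 5997.00.
k=3: B_{6}/(6)! × [f^{(5)}(26) − f^{(5)}(9)] = 1/30240 × (0.00000 − 0.00000) = 0.00000.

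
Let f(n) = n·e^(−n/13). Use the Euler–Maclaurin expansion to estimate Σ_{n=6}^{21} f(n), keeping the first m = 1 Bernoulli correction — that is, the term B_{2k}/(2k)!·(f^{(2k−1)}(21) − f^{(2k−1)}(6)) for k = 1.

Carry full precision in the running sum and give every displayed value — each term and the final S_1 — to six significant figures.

Integral: ∫_6^21 x·e^(−x/13) dx = 67.8115.
Boundary: ½(f(6) + f(21)) = ½(3.78188 + 4.17510) = 3.97849.
Integral + boundary = 71.7900.
k=1: B_{2}/(2)! × [f^{(1)}(21) − f^{(1)}(6)] = 1/12 × (-0.122347 − 0.339399) = -0.0384789.

S_1 ≈ 71.7515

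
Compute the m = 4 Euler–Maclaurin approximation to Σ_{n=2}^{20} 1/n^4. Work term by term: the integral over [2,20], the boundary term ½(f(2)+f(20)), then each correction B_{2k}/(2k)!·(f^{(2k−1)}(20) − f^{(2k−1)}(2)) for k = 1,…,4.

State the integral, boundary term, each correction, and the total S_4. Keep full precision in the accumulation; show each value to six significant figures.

The integral term ∫_2^20 1/x^4 dx = 0.0416250.
Boundary: ½(f(2) + f(20)) = ½(0.0625000 + 6.25000e-06) = 0.0312531.
So far: 0.0728781.
Order-1 term: 1/12 · (-1.25000e-06 − (-0.125000)) = 0.0104166.
Running total after k=1: 0.0832947.
Order-2 term: −1/720 · (-9.37500e-08 − (-0.937500)) = -0.00130208.
Running total after k=2: 0.0819926.
Order-3 term: 1/30240 · (-1.31250e-08 − (-13.1250)) = 0.000434028.
Running total after k=3: 0.0824266.
Order-4 term: −1/1209600 · (-2.95313e-09 − (-295.312)) = -0.000244141.

S_4 ≈ 0.0821825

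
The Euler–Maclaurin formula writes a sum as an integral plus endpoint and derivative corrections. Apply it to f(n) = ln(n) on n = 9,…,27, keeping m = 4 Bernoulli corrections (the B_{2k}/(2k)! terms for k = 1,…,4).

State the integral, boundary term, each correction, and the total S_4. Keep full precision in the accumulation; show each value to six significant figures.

Integral: ∫_9^27 ln(x) dx = 51.2126.
Boundary: ½(f(9) + f(27)) = ½(2.19722 + 3.29584) = 2.74653.
Integral + boundary = 53.9591.
Correction k=1: B_{2}/2! · (f^{(1)}(27) − f^{(1)}(9)) = 1/12 · (0.0370370 − 0.111111) = -0.00617284.
Partial sum through k=1: 53.9529.
Correction k=2: B_{4}/4! · (f^{(3)}(27) − f^{(3)}(9)) = −1/720 · (0.000101611 − 0.00274348) = 3.66927e-06.
Partial sum through k=2: 53.9529.
Correction k=3: B_{6}/6! · (f^{(5)}(27) − f^{(5)}(9)) = 1/30240 · (1.67260e-06 − 0.000406442) = -1.33852e-08.
Partial sum through k=3: 53.9529.
Correction k=4: B_{8}/8! · (f^{(7)}(27) − f^{(7)}(9)) = −1/1209600 · (6.88313e-08 − 0.000150534) = 1.24393e-10.

S_4 ≈ 53.9529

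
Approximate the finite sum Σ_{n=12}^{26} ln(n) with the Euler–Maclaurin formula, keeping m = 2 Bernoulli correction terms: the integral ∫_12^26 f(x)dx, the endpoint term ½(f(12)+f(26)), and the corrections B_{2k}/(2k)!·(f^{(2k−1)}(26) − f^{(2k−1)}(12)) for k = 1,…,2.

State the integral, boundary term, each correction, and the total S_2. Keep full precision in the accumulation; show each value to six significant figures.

S_2 ≈ 43.7594

∫_12^26 ln(x) dx evaluates to 40.8916.
½[f(12) + f(26)] = ½[2.48491 + 3.25810] = 2.87150.
Running total after boundary: 43.7631.
Order-1 term: 1/12 · (0.0384615 − 0.0833333) = -0.00373932.
Running total after k=1: 43.7594.
Order-2 term: −1/720 · (0.000113792 − 0.00115741) = 1.44947e-06.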